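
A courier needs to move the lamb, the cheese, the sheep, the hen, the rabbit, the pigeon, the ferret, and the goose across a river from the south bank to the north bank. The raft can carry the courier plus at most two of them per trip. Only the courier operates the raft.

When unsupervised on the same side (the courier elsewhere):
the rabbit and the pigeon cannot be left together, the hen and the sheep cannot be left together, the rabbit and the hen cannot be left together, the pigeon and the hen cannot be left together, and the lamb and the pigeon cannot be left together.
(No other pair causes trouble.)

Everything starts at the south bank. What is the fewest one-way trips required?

13

Counting alone: the courier can take at most 2 across per trip to the north bank, so moving all 8 needs at least 4 loaded trips out, with a return between consecutive ones — at least 7 crossings.
The safety rule pushes this higher. Following every safe sequence of crossings, the most of the 8 that can be at the north bank as the raft arrives there on crossings 7, 9, 11 is 5, 6, 7 respectively — never all 8.
So no plan with fewer than 13 crossings exists, and this one achieves 13:
1. Courier goes to the north bank with the hen and the pigeon.  [the south bank: the cheese, the ferret, the goose, the lamb, the rabbit, the sheep | the north bank: the hen, the pigeon]
2. Courier goes back to the south bank with the hen.  [the south bank: the cheese, the ferret, the goose, the hen, the lamb, the rabbit, the sheep | the north bank: the pigeon]
3. Courier goes to the north bank with the hen and the lamb.  [the south bank: the cheese, the ferret, the goose, the rabbit, the sheep | the north bank: the hen, the lamb, the pigeon]
4. Courier goes back to the south bank with the pigeon.  [the south bank: the cheese, the ferret, the goose, the pigeon, the rabbit, the sheep | the north bank: the hen, the lamb]
5. Courier goes to the north bank with the cheese and the rabbit.  [the south bank: the ferret, the goose, the pigeon, the sheep | the north bank: the cheese, the hen, the lamb, the rabbit]
6. Courier goes back to the south bank with the hen.  [the south bank: the ferret, the goose, the hen, the pigeon, the sheep | the north bank: the cheese, the lamb, the rabbit]
7. Courier goes to the north bank with the hen and the sheep.  [the south bank: the ferret, the goose, the pigeon | the north bank: the cheese, the hen, the lamb, the rabbit, the sheep]
8. Courier goes back to the south bank with the hen.  [the south bank: the ferret, the goose, the hen, the pigeon | the north bank: the cheese, the lamb, the rabbit, the sheep]
9. Courier goes to the north bank with the ferret and the hen.  [the south bank: the goose, the pigeon | the north bank: the cheese, the ferret, the hen, the lamb, the rabbit, the sheep]
10. Courier goes back to the south bank with the hen.  [the south bank: the goose, the hen, the pigeon | the north bank: the cheese, the ferret, the lamb, the rabbit, the sheep]
11. Courier goes to the north bank with the goose and the hen.  [the south bank: the pigeon | the north bank: the cheese, the ferret, the goose, the hen, the lamb, the rabbit, the sheep]
12. Courier goes back to the south bank with the hen.  [the south bank: the hen, the pigeon | the north bank: the cheese, the ferret, the goose, the lamb, the rabbit, the sheep]
13. Courier goes to the north bank with the hen and the pigeon.  [the south bank: — | the north bank: the cheese, the ferret, the goose, the hen, the lamb, the pigeon, the rabbit, the sheep]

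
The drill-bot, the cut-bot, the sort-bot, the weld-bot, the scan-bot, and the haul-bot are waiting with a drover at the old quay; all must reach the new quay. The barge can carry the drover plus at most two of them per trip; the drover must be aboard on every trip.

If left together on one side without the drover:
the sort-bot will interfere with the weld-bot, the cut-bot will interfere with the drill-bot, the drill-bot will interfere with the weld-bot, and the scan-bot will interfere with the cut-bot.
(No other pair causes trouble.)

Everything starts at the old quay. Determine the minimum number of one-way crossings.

7

Counting alone: the drover can take at most 2 across per trip to the new quay, so moving all 6 needs at least 3 loaded trips out, with a return between consecutive ones — at least 5 crossings.
The safety rule pushes this higher. Following every safe sequence of crossings, the most of the 6 that can be at the new quay as the barge arrives there on crossing 5 is 5 — never all 6.
So no plan with fewer than 7 crossings exists, and this one achieves 7:
1. Drover goes to the new quay with the cut-bot and the weld-bot.
2. Drover goes back to the old quay alone.
3. Drover goes to the new quay with the drill-bot and the sort-bot.
4. Drover goes back to the old quay with the cut-bot and the weld-bot.
5. Drover goes to the new quay with the haul-bot and the scan-bot.
6. Drover goes back to the old quay alone.
7. Drover goes to the new quay with the cut-bot and the weld-bot.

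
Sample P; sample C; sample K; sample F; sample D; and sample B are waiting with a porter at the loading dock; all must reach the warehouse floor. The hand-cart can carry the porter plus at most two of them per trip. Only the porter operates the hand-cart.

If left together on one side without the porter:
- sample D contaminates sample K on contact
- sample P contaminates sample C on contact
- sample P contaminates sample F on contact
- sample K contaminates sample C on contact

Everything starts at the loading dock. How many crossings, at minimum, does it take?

7

Counting alone: the porter can take at most 2 across per trip to the warehouse floor, so moving all 6 needs at least 3 loaded trips out, with a return between consecutive ones — at least 5 crossings.
The safety rule pushes this higher. Following every safe sequence of crossings, the most of the 6 that can be at the warehouse floor as the hand-cart arrives there on crossing 5 is 5 — never all 6.
So no plan with fewer than 7 crossings exists, and this one achieves 7:
1. Porter goes to the warehouse floor with sample K and sample P.
2. Porter goes back to the loading dock alone.
3. Porter goes to the warehouse floor with sample C and sample F.
4. Porter goes back to the loading dock with sample K and sample P.
5. Porter goes to the warehouse floor with sample B and sample D.
6. Porter goes back to the loading dock alone.
7. Porter goes to the warehouse floor with sample K and sample P.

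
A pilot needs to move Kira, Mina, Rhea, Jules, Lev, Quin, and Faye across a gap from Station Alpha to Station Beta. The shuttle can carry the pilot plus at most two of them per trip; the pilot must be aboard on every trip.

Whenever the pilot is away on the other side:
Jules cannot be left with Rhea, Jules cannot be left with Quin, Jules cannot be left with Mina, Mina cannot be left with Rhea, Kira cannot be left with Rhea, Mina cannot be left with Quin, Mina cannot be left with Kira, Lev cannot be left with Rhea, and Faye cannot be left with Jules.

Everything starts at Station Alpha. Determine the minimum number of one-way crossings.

impossible

Whatever the first load, the items left behind include a forbidden pair without the pilot. No opening move is safe, so no plan exists.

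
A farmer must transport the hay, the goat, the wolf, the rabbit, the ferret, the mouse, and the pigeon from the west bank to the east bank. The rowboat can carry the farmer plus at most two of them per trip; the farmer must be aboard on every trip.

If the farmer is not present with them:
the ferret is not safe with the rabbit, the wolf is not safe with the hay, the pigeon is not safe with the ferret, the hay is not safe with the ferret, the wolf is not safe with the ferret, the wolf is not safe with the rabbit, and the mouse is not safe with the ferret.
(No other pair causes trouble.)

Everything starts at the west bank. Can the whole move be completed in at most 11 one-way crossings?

Yes — this plan uses 11 crossings (≤ 11):
1. Farmer goes to the east bank with the ferret and the wolf.  [the west bank: the goat, the hay, the mouse, the pigeon, the rabbit | the east bank: the ferret, the wolf]
2. Farmer goes back to the west bank with the wolf.  [the west bank: the goat, the hay, the mouse, the pigeon, the rabbit, the wolf | the east bank: the ferret]
3. Farmer goes to the east bank with the hay and the rabbit.  [the west bank: the goat, the mouse, the pigeon, the wolf | the east bank: the ferret, the hay, the rabbit]
4. Farmer goes back to the west bank with the ferret.  [the west bank: the ferret, the goat, the mouse, the pigeon, the wolf | the east bank: the hay, the rabbit]
5. Farmer goes to the east bank with the ferret and the goat.  [the west bank: the mouse, the pigeon, the wolf | the east bank: the ferret, the goat, the hay, the rabbit]
6. Farmer goes back to the west bank with the ferret.  [the west bank: the ferret, the mouse, the pigeon, the wolf | the east bank: the goat, the hay, the rabbit]
7. Farmer goes to the east bank with the ferret and the mouse.  [the west bank: the pigeon, the wolf | the east bank: the ferret, the goat, the hay, the mouse, the rabbit]
8. Farmer goes back to the west bank with the ferret.  [the west bank: the ferret, the pigeon, the wolf | the east bank: the goat, the hay, the mouse, the rabbit]
9. Farmer goes to the east bank with the pigeon and the wolf.  [the west bank: the ferret | the east bank: the goat, the hay, the mouse, the pigeon, the rabbit, the wolf]
10. Farmer goes back to the west bank with the wolf.  [the west bank: the ferret, the wolf | the east bank: the goat, the hay, the mouse, the pigeon, the rabbit]
11. Farmer goes to the east bank with the ferret and the wolf.  [the west bank: — | the east bank: the ferret, the goat, the hay, the mouse, the pigeon, the rabbit, the wolf]

Yes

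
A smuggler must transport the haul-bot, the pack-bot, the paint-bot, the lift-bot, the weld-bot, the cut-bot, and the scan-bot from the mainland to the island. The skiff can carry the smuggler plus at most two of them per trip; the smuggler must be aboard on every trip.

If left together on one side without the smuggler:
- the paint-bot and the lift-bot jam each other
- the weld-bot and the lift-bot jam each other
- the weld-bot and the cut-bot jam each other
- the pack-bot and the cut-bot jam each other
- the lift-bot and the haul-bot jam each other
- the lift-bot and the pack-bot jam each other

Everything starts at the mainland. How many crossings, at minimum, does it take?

9

Counting alone: the smuggler can take at most 2 across per trip to the island, so moving all 7 needs at least 4 loaded trips out, with a return between consecutive ones — at least 7 crossings.
The safety rule pushes this higher. Following every safe sequence of crossings, the most of the 7 that can be at the island as the skiff arrives there on crossing 7 is 6 — never all 7.
So no plan with fewer than 9 crossings exists, and this one achieves 9:
1. Smuggler goes to the island with the cut-bot and the lift-bot.
2. Smuggler goes back to the mainland alone.
3. Smuggler goes to the island with the scan-bot.
4. Smuggler goes back to the mainland alone.
5. Smuggler goes to the island with the haul-bot and the pack-bot.
6. Smuggler goes back to the mainland with the cut-bot and the lift-bot.
7. Smuggler goes to the island with the paint-bot and the weld-bot.
8. Smuggler goes back to the mainland alone.
9. Smuggler goes to the island with the cut-bot and the lift-bot.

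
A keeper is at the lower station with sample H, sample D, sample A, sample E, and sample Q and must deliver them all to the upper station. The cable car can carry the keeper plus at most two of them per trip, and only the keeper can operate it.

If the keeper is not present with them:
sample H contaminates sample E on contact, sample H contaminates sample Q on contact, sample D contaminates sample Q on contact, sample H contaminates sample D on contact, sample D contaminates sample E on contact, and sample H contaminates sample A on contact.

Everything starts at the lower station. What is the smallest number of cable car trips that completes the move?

7

Counting alone: the keeper can take at most 2 across per trip to the upper station, so moving all 5 needs at least 3 loaded trips out, with a return between consecutive ones — at least 5 crossings.
The safety rule pushes this higher. Following every safe sequence of crossings, the most of the 5 that can be at the upper station as the cable car arrives there on crossing 5 is 4 — never all 5.
So no plan with fewer than 7 crossings exists, and this one achieves 7:
1. Keeper goes to the upper station with sample D and sample H.
2. Keeper goes back to the lower station with sample H.
3. Keeper goes to the upper station with sample A and sample H.
4. Keeper goes back to the lower station with sample H.
5. Keeper goes to the upper station with sample E and sample Q.
6. Keeper goes back to the lower station with sample D.
7. Keeper goes to the upper station with sample D and sample H.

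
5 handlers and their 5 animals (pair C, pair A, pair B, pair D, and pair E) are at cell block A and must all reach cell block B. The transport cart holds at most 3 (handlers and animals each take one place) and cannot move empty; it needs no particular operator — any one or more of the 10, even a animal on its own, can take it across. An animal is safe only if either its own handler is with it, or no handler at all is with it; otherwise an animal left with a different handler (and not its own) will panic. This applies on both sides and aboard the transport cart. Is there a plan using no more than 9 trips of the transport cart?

No

Counting alone: each trip to cell block B takes at most 3 across and each return brings at least 1 back, so after t trips out (and t−1 returns) at most 3t − (t−1) of the 10 are across; that first reaches 10 at t = 5, so at least 9 crossings are needed.
The safety rule pushes this higher. Following every safe sequence of crossings, the most of the 10 that can be at cell block B as the transport cart arrives there on crossing 9 is 9 — never all 10.
So the move cannot be finished within 9 crossings. (The shortest complete plan takes 11:)
1. animal C and handler C cross → cell block B.
2. handler C crosses ← cell block A.
3. animal A, animal B, and animal D cross → cell block B.
4. animal C crosses ← cell block A.
5. handler A, handler B, and handler D cross → cell block B.
6. animal A and handler A cross ← cell block A.
7. handler A, handler C, and handler E cross → cell block B.
8. animal B crosses ← cell block A.
9. animal A and animal C cross → cell block B.
10. animal C crosses ← cell block A.
11. animal B, animal C, and animal E cross → cell block B.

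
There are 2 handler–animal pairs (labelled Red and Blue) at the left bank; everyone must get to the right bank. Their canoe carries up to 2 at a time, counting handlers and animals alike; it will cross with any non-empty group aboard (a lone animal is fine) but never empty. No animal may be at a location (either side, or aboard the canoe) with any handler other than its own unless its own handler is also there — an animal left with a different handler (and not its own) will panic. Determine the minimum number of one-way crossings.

5

Counting alone: each trip to the right bank takes at most 2 across and each return brings at least 1 back, so after t trips out (and t−1 returns) at most 2t − (t−1) of the 4 are across; that first reaches 4 at t = 3, so at least 5 crossings are needed.
The plan below uses exactly 5 crossings, so it is optimal:
1. animal Red and handler Red cross → the right bank.
2. handler Red crosses ← the left bank.
3. handler Blue and handler Red cross → the right bank.
4. handler Blue crosses ← the left bank.
5. animal Blue and handler Blue cross → the right bank.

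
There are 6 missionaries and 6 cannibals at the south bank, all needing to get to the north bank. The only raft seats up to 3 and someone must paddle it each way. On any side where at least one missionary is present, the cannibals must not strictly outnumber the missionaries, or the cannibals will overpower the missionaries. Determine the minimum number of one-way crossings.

impossible

Following every safe sequence of crossings from the start, the most of the 12 that can be at the north bank as the raft arrives there on crossings 1, 3, 5 is 3, 5, 6 respectively; the best ever achieved is 6 of 12.
From crossing 7 on, no configuration arises that was not already reachable earlier: only 17 distinct safe configurations (who is on which side, and where the raft is) can ever be reached, none of them has everyone across, and every continuation just revisits them. They are: 0 missionaries + 0 cannibals across (raft back at the start); 0 missionaries + 1 cannibal across (raft there); 0 missionaries + 1 cannibal across (raft back at the start); 0 missionaries + 2 cannibals across (raft there); 0 missionaries + 2 cannibals across (raft back at the start); 0 missionaries + 3 cannibals across (raft there); 0 missionaries + 3 cannibals across (raft back at the start); 0 missionaries + 4 cannibals across (raft there); 0 missionaries + 4 cannibals across (raft back at the start); 0 missionaries + 5 cannibals across (raft there); 0 missionaries + 5 cannibals across (raft back at the start); 0 missionaries + 6 cannibals across (raft there); 1 missionary + 1 cannibal across (raft there); 1 missionary + 1 cannibal across (raft back at the start); 2 missionaries + 2 cannibals across (raft there); 2 missionaries + 2 cannibals across (raft back at the start); 3 missionaries + 3 cannibals across (raft there). So no valid plan exists.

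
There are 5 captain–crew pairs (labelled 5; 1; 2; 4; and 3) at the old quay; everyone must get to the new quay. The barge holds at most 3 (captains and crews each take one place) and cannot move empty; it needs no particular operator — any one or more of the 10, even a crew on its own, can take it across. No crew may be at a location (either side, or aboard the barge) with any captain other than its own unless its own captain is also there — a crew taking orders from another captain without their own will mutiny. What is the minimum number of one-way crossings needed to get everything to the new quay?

Counting alone: each trip to the new quay takes at most 3 across and each return brings at least 1 back, so after t trips out (and t−1 returns) at most 3t − (t−1) of the 10 are across; that first reaches 10 at t = 5, so at least 9 crossings are needed.
The safety rule pushes this higher. Following every safe sequence of crossings, the most of the 10 that can be at the new quay as the barge arrives there on crossing 9 is 9 — never all 10.
So no plan with fewer than 11 crossings exists, and this one achieves 11:
1. captain 5 and crew 5 cross → the new quay.
2. captain 5 crosses ← the old quay.
3. crew 1, crew 2, and crew 4 cross → the new quay.
4. crew 5 crosses ← the old quay.
5. captain 1, captain 2, and captain 4 cross → the new quay.
6. captain 1 and crew 1 cross ← the old quay.
7. captain 1, captain 3, and captain 5 cross → the new quay.
8. crew 2 crosses ← the old quay.
9. crew 1 and crew 5 cross → the new quay.
10. crew 5 crosses ← the old quay.
11. crew 2, crew 3, and crew 5 cross → the new quay.

11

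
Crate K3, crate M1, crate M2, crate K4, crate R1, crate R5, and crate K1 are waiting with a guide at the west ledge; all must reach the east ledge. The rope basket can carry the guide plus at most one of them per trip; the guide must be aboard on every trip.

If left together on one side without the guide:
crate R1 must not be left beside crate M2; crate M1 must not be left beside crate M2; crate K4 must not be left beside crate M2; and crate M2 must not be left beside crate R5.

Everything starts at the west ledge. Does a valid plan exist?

Following every safe sequence of crossings from the start, the most of the 7 that can be at the east ledge as the rope basket arrives there on crossings 1, 3, 5, 7 is 1, 2, 3, 4 respectively; the best ever achieved is 4 of 7.
From crossing 9 on, no configuration arises that was not already reachable earlier: only 44 distinct safe configurations (who is on which side, and where the rope basket is) can ever be reached, none of them has everyone across, and every continuation just revisits them. So no valid plan exists.

No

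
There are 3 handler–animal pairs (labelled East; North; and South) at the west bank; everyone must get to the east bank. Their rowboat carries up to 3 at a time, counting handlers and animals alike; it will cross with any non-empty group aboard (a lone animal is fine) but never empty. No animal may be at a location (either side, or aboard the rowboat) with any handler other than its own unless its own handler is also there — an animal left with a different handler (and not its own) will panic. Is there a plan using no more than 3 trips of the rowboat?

No

Counting alone: each trip to the east bank takes at most 3 across and each return brings at least 1 back, so after t trips out (and t−1 returns) at most 3t − (t−1) of the 6 are across; that first reaches 6 at t = 3, so at least 5 crossings are needed.
Since 3 < 5, 3 crossings cannot be enough. (The shortest complete plan in fact takes 5:)
1. animal East and handler East cross → the east bank.
2. handler East crosses ← the west bank.
3. handler East, handler North, and handler South cross → the east bank.
4. animal East crosses ← the west bank.
5. animal East, animal North, and animal South cross → the east bank.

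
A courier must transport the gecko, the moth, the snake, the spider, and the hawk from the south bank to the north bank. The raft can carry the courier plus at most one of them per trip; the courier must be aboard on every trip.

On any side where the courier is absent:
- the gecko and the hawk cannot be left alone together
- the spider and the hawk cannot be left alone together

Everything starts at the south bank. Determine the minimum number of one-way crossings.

11

Counting alone: the courier can take at most 1 across per trip to the north bank, so moving all 5 needs at least 5 loaded trips out, with a return between consecutive ones — at least 9 crossings.
The safety rule pushes this higher. Following every safe sequence of crossings, the most of the 5 that can be at the north bank as the raft arrives there on crossing 9 is 4 — never all 5.
So no plan with fewer than 11 crossings exists, and this one achieves 11:
1. Courier goes to the north bank with the hawk.  [the south bank: the gecko, the moth, the snake, the spider | the north bank: the hawk]
2. Courier goes back to the south bank alone.  [the south bank: the gecko, the moth, the snake, the spider | the north bank: the hawk]
3. Courier goes to the north bank with the gecko.  [the south bank: the moth, the snake, the spider | the north bank: the gecko, the hawk]
4. Courier goes back to the south bank with the hawk.  [the south bank: the hawk, the moth, the snake, the spider | the north bank: the gecko]
5. Courier goes to the north bank with the spider.  [the south bank: the hawk, the moth, the snake | the north bank: the gecko, the spider]
6. Courier goes back to the south bank alone.  [the south bank: the hawk, the moth, the snake | the north bank: the gecko, the spider]
7. Courier goes to the north bank with the moth.  [the south bank: the hawk, the snake | the north bank: the gecko, the moth, the spider]
8. Courier goes back to the south bank alone.  [the south bank: the hawk, the snake | the north bank: the gecko, the moth, the spider]
9. Courier goes to the north bank with the snake.  [the south bank: the hawk | the north bank: the gecko, the moth, the snake, the spider]
10. Courier goes back to the south bank alone.  [the south bank: the hawk | the north bank: the gecko, the moth, the snake, the spider]
11. Courier goes to the north bank with the hawk.  [the south bank: — | the north bank: the gecko, the hawk, the moth, the snake, the spider]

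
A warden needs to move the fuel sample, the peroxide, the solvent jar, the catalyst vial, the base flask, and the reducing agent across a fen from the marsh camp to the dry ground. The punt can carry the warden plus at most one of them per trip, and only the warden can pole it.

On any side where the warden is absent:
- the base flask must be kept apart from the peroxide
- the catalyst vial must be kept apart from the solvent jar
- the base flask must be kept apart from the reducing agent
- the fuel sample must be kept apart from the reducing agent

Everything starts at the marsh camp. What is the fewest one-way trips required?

impossible

Whatever the first load, the items left behind include a forbidden pair without the warden. No opening move is safe, so no plan exists.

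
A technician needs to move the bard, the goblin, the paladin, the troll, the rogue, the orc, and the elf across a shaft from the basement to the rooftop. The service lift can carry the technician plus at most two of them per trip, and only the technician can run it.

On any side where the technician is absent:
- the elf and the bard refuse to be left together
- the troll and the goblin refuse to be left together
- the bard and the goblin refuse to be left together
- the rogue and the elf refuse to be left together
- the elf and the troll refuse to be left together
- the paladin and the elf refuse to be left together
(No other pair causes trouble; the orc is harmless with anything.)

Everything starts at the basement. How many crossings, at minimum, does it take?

Counting alone: the technician can take at most 2 across per trip to the rooftop, so moving all 7 needs at least 4 loaded trips out, with a return between consecutive ones — at least 7 crossings.
The safety rule pushes this higher. Following every safe sequence of crossings, the most of the 7 that can be at the rooftop as the service lift arrives there on crossing 7 is 6 — never all 7.
So no plan with fewer than 9 crossings exists, and this one achieves 9:
1. Technician goes to the rooftop with the elf and the goblin.  [the basement: the bard, the orc, the paladin, the rogue, the troll | the rooftop: the elf, the goblin]
2. Technician goes back to the basement alone.  [the basement: the bard, the orc, the paladin, the rogue, the troll | the rooftop: the elf, the goblin]
3. Technician goes to the rooftop with the orc.  [the basement: the bard, the paladin, the rogue, the troll | the rooftop: the elf, the goblin, the orc]
4. Technician goes back to the basement alone.  [the basement: the bard, the paladin, the rogue, the troll | the rooftop: the elf, the goblin, the orc]
5. Technician goes to the rooftop with the bard and the paladin.  [the basement: the rogue, the troll | the rooftop: the bard, the elf, the goblin, the orc, the paladin]
6. Technician goes back to the basement with the elf and the goblin.  [the basement: the elf, the goblin, the rogue, the troll | the rooftop: the bard, the orc, the paladin]
7. Technician goes to the rooftop with the rogue and the troll.  [the basement: the elf, the goblin | the rooftop: the bard, the orc, the paladin, the rogue, the troll]
8. Technician goes back to the basement alone.  [the basement: the elf, the goblin | the rooftop: the bard, the orc, the paladin, the rogue, the troll]
9. Technician goes to the rooftop with the elf and the goblin.  [the basement: — | the rooftop: the bard, the elf, the goblin, the orc, the paladin, the rogue, the troll]

9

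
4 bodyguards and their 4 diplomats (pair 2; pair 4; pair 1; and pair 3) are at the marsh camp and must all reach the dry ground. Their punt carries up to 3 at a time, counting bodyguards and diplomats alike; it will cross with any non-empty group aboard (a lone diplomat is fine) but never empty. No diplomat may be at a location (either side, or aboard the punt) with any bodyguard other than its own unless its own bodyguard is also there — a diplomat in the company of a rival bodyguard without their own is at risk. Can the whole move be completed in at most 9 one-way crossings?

Yes

Yes — this plan uses 9 crossings (≤ 9):
1. bodyguard 2 and diplomat 2 cross → the dry ground.
2. bodyguard 2 crosses ← the marsh camp.
3. bodyguard 2, bodyguard 4, and diplomat 4 cross → the dry ground.
4. bodyguard 2 and diplomat 2 cross ← the marsh camp.
5. bodyguard 1, bodyguard 2, and bodyguard 3 cross → the dry ground.
6. diplomat 4 crosses ← the marsh camp.
7. diplomat 2 and diplomat 4 cross → the dry ground.
8. diplomat 2 crosses ← the marsh camp.
9. diplomat 1, diplomat 2, and diplomat 3 cross → the dry ground.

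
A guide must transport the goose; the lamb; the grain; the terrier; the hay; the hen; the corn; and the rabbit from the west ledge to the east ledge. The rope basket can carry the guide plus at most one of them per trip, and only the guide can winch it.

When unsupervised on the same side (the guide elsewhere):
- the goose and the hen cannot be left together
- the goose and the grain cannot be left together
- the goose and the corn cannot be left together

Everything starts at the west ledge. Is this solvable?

No

Following every safe sequence of crossings from the start, the most of the 8 that can be at the east ledge as the rope basket arrives there on crossings 1, 3, 5, 7, 9, 11 is 1, 2, 3, 4, 5, 6 respectively; the best ever achieved is 6 of 8.
From crossing 13 on, no configuration arises that was not already reachable earlier: only 144 distinct safe configurations (who is on which side, and where the rope basket is) can ever be reached, none of them has everyone across, and every continuation just revisits them. So no valid plan exists.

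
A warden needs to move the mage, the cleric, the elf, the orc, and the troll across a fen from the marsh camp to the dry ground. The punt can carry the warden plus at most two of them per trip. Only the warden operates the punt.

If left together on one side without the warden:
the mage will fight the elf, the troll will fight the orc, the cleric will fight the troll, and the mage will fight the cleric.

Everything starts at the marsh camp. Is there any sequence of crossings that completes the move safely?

1. Warden goes to the dry ground with the mage and the troll.  [the marsh camp: the cleric, the elf, the orc | the dry ground: the mage, the troll]
2. Warden goes back to the marsh camp alone.  [the marsh camp: the cleric, the elf, the orc | the dry ground: the mage, the troll]
3. Warden goes to the dry ground with the cleric.  [the marsh camp: the elf, the orc | the dry ground: the cleric, the mage, the troll]
4. Warden goes back to the marsh camp with the mage and the troll.  [the marsh camp: the elf, the mage, the orc, the troll | the dry ground: the cleric]
5. Warden goes to the dry ground with the elf and the orc.  [the marsh camp: the mage, the troll | the dry ground: the cleric, the elf, the orc]
6. Warden goes back to the marsh camp alone.  [the marsh camp: the mage, the troll | the dry ground: the cleric, the elf, the orc]
7. Warden goes to the dry ground with the mage and the troll.  [the marsh camp: — | the dry ground: the cleric, the elf, the mage, the orc, the troll]

Yes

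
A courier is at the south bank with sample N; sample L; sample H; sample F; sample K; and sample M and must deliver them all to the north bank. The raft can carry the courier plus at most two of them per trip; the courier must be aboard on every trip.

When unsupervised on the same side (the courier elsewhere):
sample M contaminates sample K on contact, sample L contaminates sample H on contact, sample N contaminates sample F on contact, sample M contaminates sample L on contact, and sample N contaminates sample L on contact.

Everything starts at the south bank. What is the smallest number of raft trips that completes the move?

impossible

Whatever the first load, the items left behind include a forbidden pair without the courier. No opening move is safe, so no plan exists.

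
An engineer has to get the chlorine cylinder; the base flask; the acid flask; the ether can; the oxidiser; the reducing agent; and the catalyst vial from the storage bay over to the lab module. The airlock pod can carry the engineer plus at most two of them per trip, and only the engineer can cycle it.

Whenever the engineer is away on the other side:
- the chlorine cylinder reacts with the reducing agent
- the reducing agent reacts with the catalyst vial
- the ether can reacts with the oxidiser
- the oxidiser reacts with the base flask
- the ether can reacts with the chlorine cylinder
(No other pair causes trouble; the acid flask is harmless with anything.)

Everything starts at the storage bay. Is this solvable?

Whatever the first load, the items left behind include a forbidden pair without the engineer. No opening move is safe, so no plan exists.

No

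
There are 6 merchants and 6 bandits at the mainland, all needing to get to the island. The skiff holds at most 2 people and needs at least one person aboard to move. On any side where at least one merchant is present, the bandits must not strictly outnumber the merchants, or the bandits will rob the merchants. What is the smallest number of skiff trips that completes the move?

Following every safe sequence of crossings from the start, the most of the 12 that can be at the island as the skiff arrives there on crossings 1, 3, 5, 7, 9 is 2, 3, 4, 5, 6 respectively; the best ever achieved is 6 of 12.
From crossing 11 on, no configuration arises that was not already reachable earlier: only 15 distinct safe configurations (who is on which side, and where the skiff is) can ever be reached, none of them has everyone across, and every continuation just revisits them. They are: 0 merchants + 0 bandits across (skiff back at the start); 0 merchants + 1 bandit across (skiff there); 0 merchants + 1 bandit across (skiff back at the start); 0 merchants + 2 bandits across (skiff there); 0 merchants + 2 bandits across (skiff back at the start); 0 merchants + 3 bandits across (skiff there); 0 merchants + 3 bandits across (skiff back at the start); 0 merchants + 4 bandits across (skiff there); 0 merchants + 4 bandits across (skiff back at the start); 0 merchants + 5 bandits across (skiff there); 0 merchants + 5 bandits across (skiff back at the start); 0 merchants + 6 bandits across (skiff there); 1 merchant + 1 bandit across (skiff there); 1 merchant + 1 bandit across (skiff back at the start); 2 merchants + 2 bandits across (skiff there). So no valid plan exists.

impossible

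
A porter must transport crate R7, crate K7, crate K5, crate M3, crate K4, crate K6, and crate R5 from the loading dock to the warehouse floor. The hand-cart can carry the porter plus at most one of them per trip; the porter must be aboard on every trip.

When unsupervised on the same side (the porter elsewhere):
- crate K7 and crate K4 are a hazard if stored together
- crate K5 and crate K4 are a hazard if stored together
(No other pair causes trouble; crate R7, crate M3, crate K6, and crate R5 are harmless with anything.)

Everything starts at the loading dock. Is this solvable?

Yes

1. Porter goes to the warehouse floor with crate K4.
2. Porter goes back to the loading dock alone.
3. Porter goes to the warehouse floor with crate R7.
4. Porter goes back to the loading dock alone.
5. Porter goes to the warehouse floor with crate K7.
6. Porter goes back to the loading dock with crate K4.
7. Porter goes to the warehouse floor with crate K5.
8. Porter goes back to the loading dock alone.
9. Porter goes to the warehouse floor with crate M3.
10. Porter goes back to the loading dock alone.
11. Porter goes to the warehouse floor with crate K6.
12. Porter goes back to the loading dock alone.
13. Porter goes to the warehouse floor with crate R5.
14. Porter goes back to the loading dock alone.
15. Porter goes to the warehouse floor with crate K4.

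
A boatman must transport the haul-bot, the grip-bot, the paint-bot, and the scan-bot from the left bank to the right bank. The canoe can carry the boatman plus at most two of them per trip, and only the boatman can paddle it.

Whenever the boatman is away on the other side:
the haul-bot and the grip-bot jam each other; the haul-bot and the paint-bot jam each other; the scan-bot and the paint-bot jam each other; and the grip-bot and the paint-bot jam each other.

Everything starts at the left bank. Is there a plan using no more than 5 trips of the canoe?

Yes — this plan uses 5 crossings (≤ 5):
1. Boatman goes to the right bank with the haul-bot and the paint-bot.
2. Boatman goes back to the left bank with the haul-bot.
3. Boatman goes to the right bank with the haul-bot and the scan-bot.
4. Boatman goes back to the left bank with the paint-bot.
5. Boatman goes to the right bank with the grip-bot and the paint-bot.

Yes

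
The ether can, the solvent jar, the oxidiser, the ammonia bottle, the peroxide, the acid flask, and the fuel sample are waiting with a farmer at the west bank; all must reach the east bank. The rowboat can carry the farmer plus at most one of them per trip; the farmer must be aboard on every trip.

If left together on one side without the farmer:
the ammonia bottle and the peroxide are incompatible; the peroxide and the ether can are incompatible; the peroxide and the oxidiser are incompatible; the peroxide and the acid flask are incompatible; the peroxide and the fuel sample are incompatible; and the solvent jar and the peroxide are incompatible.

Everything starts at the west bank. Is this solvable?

No

Following every safe sequence of crossings from the start, the most of the 7 that can be at the east bank as the rowboat arrives there on crossings 1, 3 is 1, 2 respectively; the best ever achieved is 2 of 7.
From crossing 5 on, no configuration arises that was not already reachable earlier: only 15 distinct safe configurations (who is on which side, and where the rowboat is) can ever be reached, none of them has everyone across, and every continuation just revisits them. So no valid plan exists.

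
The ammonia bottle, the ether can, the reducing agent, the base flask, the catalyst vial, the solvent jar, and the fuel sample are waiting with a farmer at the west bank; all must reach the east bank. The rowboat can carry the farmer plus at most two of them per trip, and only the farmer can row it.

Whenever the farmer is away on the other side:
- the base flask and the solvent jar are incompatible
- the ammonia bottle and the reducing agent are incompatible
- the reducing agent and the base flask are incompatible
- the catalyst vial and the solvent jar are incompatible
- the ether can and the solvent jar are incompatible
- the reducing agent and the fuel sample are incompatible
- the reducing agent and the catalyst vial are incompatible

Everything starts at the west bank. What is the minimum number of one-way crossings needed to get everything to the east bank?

9

Counting alone: the farmer can take at most 2 across per trip to the east bank, so moving all 7 needs at least 4 loaded trips out, with a return between consecutive ones — at least 7 crossings.
The safety rule pushes this higher. Following every safe sequence of crossings, the most of the 7 that can be at the east bank as the rowboat arrives there on crossing 7 is 6 — never all 7.
So no plan with fewer than 9 crossings exists, and this one achieves 9:
1. Farmer goes to the east bank with the reducing agent and the solvent jar.  [the west bank: the ammonia bottle, the base flask, the catalyst vial, the ether can, the fuel sample | the east bank: the reducing agent, the solvent jar]
2. Farmer goes back to the west bank alone.  [the west bank: the ammonia bottle, the base flask, the catalyst vial, the ether can, the fuel sample | the east bank: the reducing agent, the solvent jar]
3. Farmer goes to the east bank with the ether can.  [the west bank: the ammonia bottle, the base flask, the catalyst vial, the fuel sample | the east bank: the ether can, the reducing agent, the solvent jar]
4. Farmer goes back to the west bank with the solvent jar.  [the west bank: the ammonia bottle, the base flask, the catalyst vial, the fuel sample, the solvent jar | the east bank: the ether can, the reducing agent]
5. Farmer goes to the east bank with the base flask and the catalyst vial.  [the west bank: the ammonia bottle, the fuel sample, the solvent jar | the east bank: the base flask, the catalyst vial, the ether can, the reducing agent]
6. Farmer goes back to the west bank with the reducing agent.  [the west bank: the ammonia bottle, the fuel sample, the reducing agent, the solvent jar | the east bank: the base flask, the catalyst vial, the ether can]
7. Farmer goes to the east bank with the ammonia bottle and the fuel sample.  [the west bank: the reducing agent, the solvent jar | the east bank: the ammonia bottle, the base flask, the catalyst vial, the ether can, the fuel sample]
8. Farmer goes back to the west bank alone.  [the west bank: the reducing agent, the solvent jar | the east bank: the ammonia bottle, the base flask, the catalyst vial, the ether can, the fuel sample]
9. Farmer goes to the east bank with the reducing agent and the solvent jar.  [the west bank: — | the east bank: the ammonia bottle, the base flask, the catalyst vial, the ether can, the fuel sample, the reducing agent, the solvent jar]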